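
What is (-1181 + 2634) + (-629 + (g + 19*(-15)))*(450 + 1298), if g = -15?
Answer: -1622439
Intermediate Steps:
(-1181 + 2634) + (-629 + (g + 19*(-15)))*(450 + 1298) = (-1181 + 2634) + (-629 + (-15 + 19*(-15)))*(450 + 1298) = 1453 + (-629 + (-15 - 285))*1748 = 1453 + (-629 - 300)*1748 = 1453 - 929*1748 = 1453 - 1623892 = -1622439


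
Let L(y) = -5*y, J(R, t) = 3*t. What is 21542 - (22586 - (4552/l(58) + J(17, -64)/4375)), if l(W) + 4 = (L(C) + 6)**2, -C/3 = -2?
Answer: -648201206/625625 ≈ -1036.1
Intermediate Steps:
C = 6 (C = -3*(-2) = 6)
l(W) = 572 (l(W) = -4 + (-5*6 + 6)**2 = -4 + (-30 + 6)**2 = -4 + (-24)**2 = -4 + 576 = 572)
21542 - (22586 - (4552/l(58) + J(17, -64)/4375)) = 21542 - (22586 - (4552/572 + (3*(-64))/4375)) = 21542 - (22586 - (4552*(1/572) - 192*1/4375)) = 21542 - (22586 - (1138/143 - 192/4375)) = 21542 - (22586 - 1*4951294/625625) = 21542 - (22586 - 4951294/625625) = 21542 - 1*14125414956/625625 = 21542 - 14125414956/625625 = -648201206/625625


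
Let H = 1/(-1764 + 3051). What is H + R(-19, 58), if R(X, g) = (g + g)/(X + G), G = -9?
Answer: -37316/9009 ≈ -4.1421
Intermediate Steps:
H = 1/1287 ≈ 0.00077700
R(X, g) = 2*g/(-9 + X) (R(X, g) = (g + g)/(X - 9) = (2*g)/(-9 + X) = 2*g/(-9 + X))
H + R(-19, 58) = 1/1287 + 2*58/(-9 - 19) = 1/1287 + 2*58/(-28) = 1/1287 + 2*58*(-1/28) = 1/1287 - 29/7 = -37316/9009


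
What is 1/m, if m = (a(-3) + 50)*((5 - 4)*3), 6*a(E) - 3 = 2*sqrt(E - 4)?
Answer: 606/91837 - 4*I*sqrt(7)/91837 ≈ 0.0065986 - 0.00011524*I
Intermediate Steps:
a(E) = 1/2 + sqrt(-4 + E)/3 (a(E) = 1/2 + (2*sqrt(E - 4))/6 = 1/2 + (2*sqrt(-4 + E))/6 = 1/2 + sqrt(-4 + E)/3)
m = 303/2 + I*sqrt(7) (m = ((1/2 + sqrt(-4 - 3)/3) + 50)*((5 - 4)*3) = ((1/2 + sqrt(-7)/3) + 50)*(1*3) = ((1/2 + (I*sqrt(7))/3) + 50)*3 = ((1/2 + I*sqrt(7)/3) + 50)*3 = (101/2 + I*sqrt(7)/3)*3 = 303/2 + I*sqrt(7) ≈ 151.5 + 2.6458*I)
1/m = 1/(303/2 + I*sqrt(7))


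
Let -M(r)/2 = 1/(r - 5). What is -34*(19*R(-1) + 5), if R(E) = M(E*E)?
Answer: -493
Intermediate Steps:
M(r) = -2/(-5 + r) (M(r) = -2/(r - 5) = -2/(-5 + r))
R(E) = -2/(-5 + E²) (R(E) = -2/(-5 + E*E) = -2/(-5 + E²))
-34*(19*R(-1) + 5) = -34*(19*(-2/(-5 + (-1)²)) + 5) = -34*(19*(-2/(-5 + 1)) + 5) = -34*(19*(-2/(-4)) + 5) = -34*(19*(-2*(-¼)) + 5) = -34*(19*(½) + 5) = -34*(19/2 + 5) = -34*29/2 = -493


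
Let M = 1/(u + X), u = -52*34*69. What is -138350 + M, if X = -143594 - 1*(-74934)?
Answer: -26376704201/190652 ≈ -1.3835e+5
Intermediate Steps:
u = -121992 (u = -1768*69 = -121992)
X = -68660 (X = -143594 + 74934 = -68660)
M = -1/190652 (M = 1/(-121992 - 68660) = 1/(-190652) = -1/190652 ≈ -5.2452e-6)
-138350 + M = -138350 - 1/190652 = -26376704201/190652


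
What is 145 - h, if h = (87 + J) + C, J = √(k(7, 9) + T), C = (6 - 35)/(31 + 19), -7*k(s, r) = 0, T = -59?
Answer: 2929/50 - I*√59 ≈ 58.58 - 7.6811*I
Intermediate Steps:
k(s, r) = 0 (k(s, r) = -⅐*0 = 0)
C = -29/50 ≈ -0.58000
J = I*√59 (J = √(0 - 59) = √(-59) = I*√59 ≈ 7.6811*I)
h = 4321/50 + I*√59 (h = (87 + I*√59) - 29/50 = 4321/50 + I*√59 ≈ 86.42 + 7.6811*I)
145 - h = 145 - (4321/50 + I*√59) = 145 + (-4321/50 - I*√59) = 2929/50 - I*√59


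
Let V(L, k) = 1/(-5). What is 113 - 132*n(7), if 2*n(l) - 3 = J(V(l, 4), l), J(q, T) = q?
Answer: -359/5 ≈ -71.800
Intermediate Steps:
V(L, k) = -⅕
n(l) = 7/5 (n(l) = 3/2 + (½)*(-⅕) = 3/2 - ⅒ = 7/5)
113 - 132*n(7) = 113 - 132*7/5 = 113 - 924/5 = -359/5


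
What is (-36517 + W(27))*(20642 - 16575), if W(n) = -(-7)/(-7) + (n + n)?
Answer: -148299088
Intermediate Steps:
W(n) = -1 + 2*n (W(n) = -(-7)*(-1)/7 + 2*n = -7*⅐ + 2*n = -1 + 2*n)
(-36517 + W(27))*(20642 - 16575) = (-36517 + (-1 + 2*27))*(20642 - 16575) = (-36517 + (-1 + 54))*4067 = (-36517 + 53)*4067 = -36464*4067 = -148299088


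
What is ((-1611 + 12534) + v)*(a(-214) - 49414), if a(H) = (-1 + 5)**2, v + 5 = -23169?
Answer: 605174898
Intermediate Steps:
v = -23174 (v = -5 - 23169 = -23174)
a(H) = 16 (a(H) = 4**2 = 16)
((-1611 + 12534) + v)*(a(-214) - 49414) = ((-1611 + 12534) - 23174)*(16 - 49414) = (10923 - 23174)*(-49398) = -12251*(-49398) = 605174898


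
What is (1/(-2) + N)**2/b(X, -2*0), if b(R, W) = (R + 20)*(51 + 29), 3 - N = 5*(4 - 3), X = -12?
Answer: 5/512 ≈ 0.0097656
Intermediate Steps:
N = -2 (N = 3 - 5*(4 - 3) = 3 - 5 = -2)
b(R, W) = 1600 + 80*R (b(R, W) = (20 + R)*80 = 1600 + 80*R)
(1/(-2) + N)**2/b(X, -2*0) = (1/(-2) - 2)**2/(1600 + 80*(-12)) = (-1/2 - 2)**2/(1600 - 960) = (-5/2)**2/640 = (25/4)*(1/640) = 5/512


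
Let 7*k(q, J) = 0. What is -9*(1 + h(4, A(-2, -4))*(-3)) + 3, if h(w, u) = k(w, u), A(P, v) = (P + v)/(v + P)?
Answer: -6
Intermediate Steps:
k(q, J) = 0 (k(q, J) = (1/7)*0 = 0)
A(P, v) = 1 (A(P, v) = (P + v)/(P + v) = 1)
h(w, u) = 0
-9*(1 + h(4, A(-2, -4))*(-3)) + 3 = -9*(1 + 0*(-3)) + 3 = -9*(1 + 0) + 3 = -9*1 + 3 = -9 + 3 = -6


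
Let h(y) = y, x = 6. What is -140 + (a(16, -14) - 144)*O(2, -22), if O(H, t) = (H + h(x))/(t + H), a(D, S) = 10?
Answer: -432/5 ≈ -86.400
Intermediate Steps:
O(H, t) = (6 + H)/(H + t) (O(H, t) = (H + 6)/(t + H) = (6 + H)/(H + t))
-140 + (a(16, -14) - 144)*O(2, -22) = -140 + (10 - 144)*((6 + 2)/(2 - 22)) = -140 - 134*8/(-20) = -140 - (-67)*8/10 = -140 - 134*(-⅖) = -140 + 268/5 = -432/5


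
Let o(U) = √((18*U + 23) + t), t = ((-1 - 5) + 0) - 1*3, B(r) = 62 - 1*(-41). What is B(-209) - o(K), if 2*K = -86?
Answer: 103 - 2*I*√190 ≈ 103.0 - 27.568*I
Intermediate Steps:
K = -43 (K = (½)*(-86) = -43)
B(r) = 103 (B(r) = 62 + 41 = 103)
t = -9 (t = (-6 + 0) - 3 = -6 - 3 = -9)
o(U) = √(14 + 18*U) (o(U) = √((18*U + 23) - 9) = √((23 + 18*U) - 9) = √(14 + 18*U))
B(-209) - o(K) = 103 - √(14 + 18*(-43)) = 103 - √(14 - 774) = 103 - √(-760) = 103 - 2*I*√190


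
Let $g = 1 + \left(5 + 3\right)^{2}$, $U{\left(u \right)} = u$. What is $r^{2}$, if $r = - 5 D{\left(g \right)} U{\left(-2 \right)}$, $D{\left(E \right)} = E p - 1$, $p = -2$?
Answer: $1716100$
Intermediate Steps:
$g = 65$ ($g = 1 + 8^{2} = 1 + 64 = 65$)
$D{\left(E \right)} = -1 - 2 E$ ($D{\left(E \right)} = E \left(-2\right) - 1 = - 2 E - 1 = -1 - 2 E$)
$r = -1310$ ($r = - 5 \left(-1 - 130\right) \left(-2\right) = \left(-5\right) \left(-131\right) \left(-2\right) = 655 \left(-2\right) = -1310$)
$r^{2} = \left(-1310\right)^{2} = 1716100$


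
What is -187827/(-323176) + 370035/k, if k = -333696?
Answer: -2371221357/4493439104 ≈ -0.52771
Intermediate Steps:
-187827/(-323176) + 370035/k = -187827/(-323176) + 370035/(-333696) = -187827*(-1/323176) + 370035*(-1/333696) = 187827/323176 - 123345/111232 = -2371221357/4493439104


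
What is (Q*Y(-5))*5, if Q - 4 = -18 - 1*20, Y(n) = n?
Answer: 850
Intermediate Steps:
Q = -34 (Q = 4 + (-18 - 1*20) = 4 + (-18 - 20) = 4 - 38 = -34)
(Q*Y(-5))*5 = -34*(-5)*5 = 170*5 = 850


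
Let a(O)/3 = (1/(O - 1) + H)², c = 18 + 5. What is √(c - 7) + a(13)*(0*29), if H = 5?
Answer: 4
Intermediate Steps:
c = 23
a(O) = 3*(5 + 1/(-1 + O))² (a(O) = 3*(1/(O - 1) + 5)² = 3*(1/(-1 + O) + 5)² = 3*(5 + 1/(-1 + O))²)
√(c - 7) + a(13)*(0*29) = √(23 - 7) + (3*(-4 + 5*13)²/(-1 + 13)²)*(0*29) = √16 + (3*(-4 + 65)²/12²)*0 = 4 + (3*(1/144)*61²)*0 = 4 + (3*(1/144)*3721)*0 = 4 + (3721/48)*0 = 4 + 0 = 4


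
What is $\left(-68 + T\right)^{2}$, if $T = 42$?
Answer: $676$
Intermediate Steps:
$\left(-68 + T\right)^{2} = \left(-68 + 42\right)^{2} = \left(-26\right)^{2} = 676$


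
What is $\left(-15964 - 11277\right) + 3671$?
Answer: $-23570$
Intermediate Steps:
$\left(-15964 - 11277\right) + 3671 = -27241 + 3671 = -23570$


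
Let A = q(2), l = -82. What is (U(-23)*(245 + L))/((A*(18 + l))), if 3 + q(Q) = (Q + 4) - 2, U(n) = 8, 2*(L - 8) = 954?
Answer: -365/4 ≈ -91.250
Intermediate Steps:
L = 485 (L = 8 + (½)*954 = 8 + 477 = 485)
q(Q) = -1 + Q (q(Q) = -3 + ((Q + 4) - 2) = -3 + ((4 + Q) - 2) = -3 + (2 + Q) = -1 + Q)
A = 1 (A = -1 + 2 = 1)
(U(-23)*(245 + L))/((A*(18 + l))) = (8*(245 + 485))/((1*(18 - 82))) = (8*730)/((1*(-64))) = 5840/(-64) = 5840*(-1/64) = -365/4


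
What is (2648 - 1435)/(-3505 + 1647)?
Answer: -1213/1858 ≈ -0.65285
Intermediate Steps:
(2648 - 1435)/(-3505 + 1647) = 1213/(-1858) = 1213*(-1/1858) = -1213/1858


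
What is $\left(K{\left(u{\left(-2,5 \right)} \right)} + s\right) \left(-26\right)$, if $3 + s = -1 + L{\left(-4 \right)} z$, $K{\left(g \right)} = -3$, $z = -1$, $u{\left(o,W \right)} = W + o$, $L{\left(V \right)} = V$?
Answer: $78$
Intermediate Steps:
$s = 0$ ($s = -3 - -3 = -3 + \left(-1 + 4\right) = -3 + 3 = 0$)
$\left(K{\left(u{\left(-2,5 \right)} \right)} + s\right) \left(-26\right) = \left(-3 + 0\right) \left(-26\right) = \left(-3\right) \left(-26\right) = 78$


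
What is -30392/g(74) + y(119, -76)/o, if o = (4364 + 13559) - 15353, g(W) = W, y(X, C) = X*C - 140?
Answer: -19696764/47545 ≈ -414.28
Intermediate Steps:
y(X, C) = -140 + C*X (y(X, C) = C*X - 140 = -140 + C*X)
o = 2570 (o = 17923 - 15353 = 2570)
-30392/g(74) + y(119, -76)/o = -30392/74 + (-140 - 76*119)/2570 = -30392*1/74 + (-140 - 9044)*(1/2570) = -15196/37 - 9184*1/2570 = -15196/37 - 4592/1285 = -19696764/47545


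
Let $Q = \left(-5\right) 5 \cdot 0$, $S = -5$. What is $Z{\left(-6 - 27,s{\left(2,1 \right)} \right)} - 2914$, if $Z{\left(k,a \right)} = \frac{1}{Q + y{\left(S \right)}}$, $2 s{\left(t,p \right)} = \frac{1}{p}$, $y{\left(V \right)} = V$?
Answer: $- \frac{14571}{5} \approx -2914.2$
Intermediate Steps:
$s{\left(t,p \right)} = \frac{1}{2 p}$
$Q = 0$ ($Q = \left(-25\right) 0 = 0$)
$Z{\left(k,a \right)} = - \frac{1}{5}$ ($Z{\left(k,a \right)} = \frac{1}{0 - 5} = \frac{1}{-5} = - \frac{1}{5}$)
$Z{\left(-6 - 27,s{\left(2,1 \right)} \right)} - 2914 = - \frac{1}{5} - 2914 = - \frac{14571}{5}$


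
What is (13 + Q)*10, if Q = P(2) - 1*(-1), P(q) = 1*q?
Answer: 160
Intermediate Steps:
P(q) = q
Q = 3 (Q = 2 - 1*(-1) = 2 + 1 = 3)
(13 + Q)*10 = (13 + 3)*10 = 16*10 = 160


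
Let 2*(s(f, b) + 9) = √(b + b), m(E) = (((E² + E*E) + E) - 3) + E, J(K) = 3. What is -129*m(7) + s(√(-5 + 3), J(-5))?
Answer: -14070 + √6/2 ≈ -14069.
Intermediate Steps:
m(E) = -3 + 2*E + 2*E² (m(E) = (((E² + E²) + E) - 3) + E = ((2*E² + E) - 3) + E = ((E + 2*E²) - 3) + E = (-3 + E + 2*E²) + E = -3 + 2*E + 2*E²)
s(f, b) = -9 + √2*√b/2 (s(f, b) = -9 + √(b + b)/2 = -9 + √(2*b)/2 = -9 + (√2*√b)/2 = -9 + √2*√b/2)
-129*m(7) + s(√(-5 + 3), J(-5)) = -129*(-3 + 2*7 + 2*7²) + (-9 + √2*√3/2) = -129*(-3 + 14 + 2*49) + (-9 + √6/2) = -129*(-3 + 14 + 98) + (-9 + √6/2) = -129*109 + (-9 + √6/2) = -14061 + (-9 + √6/2) = -14070 + √6/2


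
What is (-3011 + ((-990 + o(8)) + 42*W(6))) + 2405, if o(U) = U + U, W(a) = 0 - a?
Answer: -1832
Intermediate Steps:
W(a) = -a
o(U) = 2*U
(-3011 + ((-990 + o(8)) + 42*W(6))) + 2405 = (-3011 + ((-990 + 2*8) + 42*(-1*6))) + 2405 = (-3011 + ((-990 + 16) + 42*(-6))) + 2405 = (-3011 + (-974 - 252)) + 2405 = (-3011 - 1226) + 2405 = -4237 + 2405 = -1832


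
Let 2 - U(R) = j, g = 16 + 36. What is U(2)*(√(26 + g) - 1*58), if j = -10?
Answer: -696 + 12*√78 ≈ -590.02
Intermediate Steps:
g = 52
U(R) = 12 (U(R) = 2 - 1*(-10) = 2 + 10 = 12)
U(2)*(√(26 + g) - 1*58) = 12*(√(26 + 52) - 1*58) = 12*(√78 - 58) = 12*(-58 + √78) = -696 + 12*√78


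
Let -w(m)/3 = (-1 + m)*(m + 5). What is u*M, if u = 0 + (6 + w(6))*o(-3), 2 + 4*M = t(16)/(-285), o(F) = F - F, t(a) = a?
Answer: 0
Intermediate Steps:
o(F) = 0
w(m) = -3*(-1 + m)*(5 + m) (w(m) = -3*(-1 + m)*(m + 5) = -3*(-1 + m)*(5 + m))
M = -293/570 (M = -1/2 + (16/(-285))/4 = -1/2 + (16*(-1/285))/4 = -1/2 + (1/4)*(-16/285) = -1/2 - 4/285 = -293/570 ≈ -0.51404)
u = 0 (u = 0 + (6 + (15 - 12*6 - 3*6**2))*0 = 0 + (6 + (15 - 72 - 3*36))*0 = 0 + (6 + (15 - 72 - 108))*0 = 0 + (6 - 165)*0 = 0 - 159*0 = 0 + 0 = 0)
u*M = 0*(-293/570) = 0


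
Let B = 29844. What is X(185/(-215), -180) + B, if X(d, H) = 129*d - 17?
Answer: 29716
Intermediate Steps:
X(d, H) = -17 + 129*d
X(185/(-215), -180) + B = (-17 + 129*(185/(-215))) + 29844 = (-17 + 129*(185*(-1/215))) + 29844 = (-17 + 129*(-37/43)) + 29844 = (-17 - 111) + 29844 = -128 + 29844 = 29716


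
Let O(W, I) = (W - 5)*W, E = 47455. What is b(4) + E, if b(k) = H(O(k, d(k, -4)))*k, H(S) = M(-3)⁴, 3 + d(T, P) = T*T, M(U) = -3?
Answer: 47779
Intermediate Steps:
d(T, P) = -3 + T² (d(T, P) = -3 + T*T = -3 + T²)
O(W, I) = W*(-5 + W) (O(W, I) = (-5 + W)*W = W*(-5 + W))
H(S) = 81 (H(S) = (-3)⁴ = 81)
b(k) = 81*k
b(4) + E = 81*4 + 47455 = 324 + 47455 = 47779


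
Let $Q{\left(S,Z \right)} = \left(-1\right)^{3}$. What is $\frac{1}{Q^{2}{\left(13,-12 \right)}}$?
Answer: $1$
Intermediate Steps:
$Q{\left(S,Z \right)} = -1$
$\frac{1}{Q^{2}{\left(13,-12 \right)}} = \frac{1}{\left(-1\right)^{2}} = 1^{-1} = 1$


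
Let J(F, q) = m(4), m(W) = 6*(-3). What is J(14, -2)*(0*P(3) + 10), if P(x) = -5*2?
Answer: -180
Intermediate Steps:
m(W) = -18
J(F, q) = -18
P(x) = -10
J(14, -2)*(0*P(3) + 10) = -18*(0*(-10) + 10) = -18*(0 + 10) = -18*10 = -180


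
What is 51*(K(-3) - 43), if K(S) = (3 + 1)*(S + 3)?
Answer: -2193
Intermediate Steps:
K(S) = 12 + 4*S (K(S) = 4*(3 + S) = 12 + 4*S)
51*(K(-3) - 43) = 51*((12 + 4*(-3)) - 43) = 51*((12 - 12) - 43) = 51*(0 - 43) = 51*(-43) = -2193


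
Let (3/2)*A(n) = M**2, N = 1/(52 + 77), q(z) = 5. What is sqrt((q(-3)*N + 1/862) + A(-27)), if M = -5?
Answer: sqrt(206576861322)/111198 ≈ 4.0874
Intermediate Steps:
N = 1/129 ≈ 0.0077519
A(n) = 50/3 (A(n) = (2/3)*(-5)**2 = (2/3)*25 = 50/3)
sqrt((q(-3)*N + 1/862) + A(-27)) = sqrt((5*(1/129) + 1/862) + 50/3) = sqrt((5/129 + 1/862) + 50/3) = sqrt(4439/111198 + 50/3) = sqrt(1857739/111198) = sqrt(206576861322)/111198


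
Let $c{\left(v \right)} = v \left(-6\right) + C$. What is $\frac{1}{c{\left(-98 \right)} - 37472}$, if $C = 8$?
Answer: $- \frac{1}{36876} \approx -2.7118 \cdot 10^{-5}$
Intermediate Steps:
$c{\left(v \right)} = 8 - 6 v$ ($c{\left(v \right)} = v \left(-6\right) + 8 = - 6 v + 8 = 8 - 6 v$)
$\frac{1}{c{\left(-98 \right)} - 37472} = \frac{1}{\left(8 - -588\right) - 37472} = \frac{1}{\left(8 + 588\right) - 37472} = \frac{1}{596 - 37472} = \frac{1}{-36876} = - \frac{1}{36876}$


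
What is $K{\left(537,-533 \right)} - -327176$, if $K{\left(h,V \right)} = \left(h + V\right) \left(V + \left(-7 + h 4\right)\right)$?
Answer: $333608$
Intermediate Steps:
$K{\left(h,V \right)} = \left(V + h\right) \left(-7 + V + 4 h\right)$ ($K{\left(h,V \right)} = \left(V + h\right) \left(V + \left(-7 + 4 h\right)\right) = \left(V + h\right) \left(-7 + V + 4 h\right)$)
$K{\left(537,-533 \right)} - -327176 = \left(\left(-533\right)^{2} - -3731 - 3759 + 4 \cdot 537^{2} + 5 \left(-533\right) 537\right) - -327176 = \left(284089 + 3731 - 3759 + 4 \cdot 288369 - 1431105\right) + 327176 = \left(284089 + 3731 - 3759 + 1153476 - 1431105\right) + 327176 = 6432 + 327176 = 333608$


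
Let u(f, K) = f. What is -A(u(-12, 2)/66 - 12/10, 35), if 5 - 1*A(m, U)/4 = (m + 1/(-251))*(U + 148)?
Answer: -14279992/13805 ≈ -1034.4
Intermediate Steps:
A(m, U) = 20 - 4*(148 + U)*(-1/251 + m) (A(m, U) = 20 - 4*(m + 1/(-251))*(U + 148) = 20 - 4*(m - 1/251)*(148 + U) = 20 - 4*(-1/251 + m)*(148 + U) = 20 - 4*(148 + U)*(-1/251 + m))
-A(u(-12, 2)/66 - 12/10, 35) = -(5612/251 - 592*(-12/66 - 12/10) + (4/251)*35 - 4*35*(-12/66 - 12/10)) = -(5612/251 - 592*(-12*1/66 - 12*⅒) + 140/251 - 4*35*(-12*1/66 - 12*⅒)) = -(5612/251 - 592*(-2/11 - 6/5) + 140/251 - 4*35*(-2/11 - 6/5)) = -(5612/251 - 592*(-76/55) + 140/251 - 4*35*(-76/55)) = -(5612/251 + 44992/55 + 140/251 + 2128/11) = -1*14279992/13805 = -14279992/13805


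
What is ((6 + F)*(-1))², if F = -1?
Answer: 25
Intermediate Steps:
((6 + F)*(-1))² = ((6 - 1)*(-1))² = (5*(-1))² = (-5)² = 25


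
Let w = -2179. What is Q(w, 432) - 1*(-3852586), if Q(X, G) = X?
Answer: 3850407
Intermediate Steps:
Q(w, 432) - 1*(-3852586) = -2179 - 1*(-3852586) = -2179 + 3852586 = 3850407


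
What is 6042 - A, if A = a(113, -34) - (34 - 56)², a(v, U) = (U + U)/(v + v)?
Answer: 737472/113 ≈ 6526.3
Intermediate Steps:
a(v, U) = U/v (a(v, U) = (2*U)/((2*v)) = (2*U)*(1/(2*v)) = U/v)
A = -54726/113 (A = -34/113 - (34 - 56)² = -34*1/113 - 1*(-22)² = -34/113 - 1*484 = -34/113 - 484 = -54726/113 ≈ -484.30)
6042 - A = 6042 - 1*(-54726/113) = 6042 + 54726/113 = 737472/113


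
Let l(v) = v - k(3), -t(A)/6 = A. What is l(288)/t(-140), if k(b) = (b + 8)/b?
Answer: 853/2520 ≈ 0.33849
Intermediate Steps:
t(A) = -6*A
k(b) = (8 + b)/b
l(v) = -11/3 + v (l(v) = v - (8 + 3)/3 = v - 11/3 = -11/3 + v)
l(288)/t(-140) = (-11/3 + 288)/((-6*(-140))) = (853/3)/840 = (853/3)*(1/840) = 853/2520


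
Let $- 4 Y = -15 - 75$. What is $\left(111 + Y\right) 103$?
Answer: $\frac{27501}{2} \approx 13751.0$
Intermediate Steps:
$Y = \frac{45}{2}$ ($Y = - \frac{-15 - 75}{4} = \left(- \frac{1}{4}\right) \left(-90\right) = \frac{45}{2} \approx 22.5$)
$\left(111 + Y\right) 103 = \left(111 + \frac{45}{2}\right) 103 = \frac{267}{2} \cdot 103 = \frac{27501}{2}$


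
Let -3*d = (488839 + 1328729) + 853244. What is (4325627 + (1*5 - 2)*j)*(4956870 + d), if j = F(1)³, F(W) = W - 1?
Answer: 52771775623346/3 ≈ 1.7591e+13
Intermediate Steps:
F(W) = -1 + W
d = -2670812/3 (d = -((488839 + 1328729) + 853244)/3 = -(1817568 + 853244)/3 = -⅓*2670812 = -2670812/3 ≈ -8.9027e+5)
j = 0 (j = (-1 + 1)³ = 0³ = 0)
(4325627 + (1*5 - 2)*j)*(4956870 + d) = (4325627 + (1*5 - 2)*0)*(4956870 - 2670812/3) = (4325627 + (5 - 2)*0)*(12199798/3) = (4325627 + 3*0)*(12199798/3) = (4325627 + 0)*(12199798/3) = 4325627*(12199798/3) = 52771775623346/3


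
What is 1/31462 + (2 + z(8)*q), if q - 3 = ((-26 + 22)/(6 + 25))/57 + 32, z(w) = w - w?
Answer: 62925/31462 ≈ 2.0000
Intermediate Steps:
z(w) = 0
q = 61841/1767 (q = 3 + (((-26 + 22)/(6 + 25))/57 + 32) = 3 + (-4/31*(1/57) + 32) = 3 + (-4*1/31*(1/57) + 32) = 3 + (-4/31*1/57 + 32) = 3 + (-4/1767 + 32) = 3 + 56540/1767 = 61841/1767 ≈ 34.998)
1/31462 + (2 + z(8)*q) = 1/31462 + (2 + 0*(61841/1767)) = 1/31462 + (2 + 0) = 1/31462 + 2 = 62925/31462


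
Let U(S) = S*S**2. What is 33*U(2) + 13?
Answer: 277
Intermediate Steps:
U(S) = S**3
33*U(2) + 13 = 33*2**3 + 13 = 33*8 + 13 = 264 + 13 = 277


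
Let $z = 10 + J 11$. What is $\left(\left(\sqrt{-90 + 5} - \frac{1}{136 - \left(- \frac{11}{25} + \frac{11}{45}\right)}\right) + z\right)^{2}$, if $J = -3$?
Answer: $\frac{417257518809}{939054736} - \frac{705037 i \sqrt{85}}{15322} \approx 444.34 - 424.23 i$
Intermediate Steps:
$z = -23$ ($z = 10 - 33 = -23$)
$\left(\left(\sqrt{-90 + 5} - \frac{1}{136 - \left(- \frac{11}{25} + \frac{11}{45}\right)}\right) + z\right)^{2} = \left(\left(\sqrt{-90 + 5} - \frac{1}{136 - \left(- \frac{11}{25} + \frac{11}{45}\right)}\right) - 23\right)^{2} = \left(\left(\sqrt{-85} - \frac{1}{136 - - \frac{44}{225}}\right) - 23\right)^{2} = \left(\left(i \sqrt{85} - \frac{1}{136 + \left(- \frac{11}{45} + \frac{11}{25}\right)}\right) - 23\right)^{2} = \left(\left(i \sqrt{85} - \frac{1}{136 + \frac{44}{225}}\right) - 23\right)^{2} = \left(\left(i \sqrt{85} - \frac{1}{\frac{30644}{225}}\right) - 23\right)^{2} = \left(\left(i \sqrt{85} - \frac{225}{30644}\right) - 23\right)^{2} = \left(\left(- \frac{225}{30644} + i \sqrt{85}\right) - 23\right)^{2} = \left(- \frac{705037}{30644} + i \sqrt{85}\right)^{2}$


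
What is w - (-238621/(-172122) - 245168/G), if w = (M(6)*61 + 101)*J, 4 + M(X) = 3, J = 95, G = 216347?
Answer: 141495271538209/37238078334 ≈ 3799.7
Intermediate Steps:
M(X) = -1 (M(X) = -4 + 3 = -1)
w = 3800 (w = (-1*61 + 101)*95 = (-61 + 101)*95 = 40*95 = 3800)
w - (-238621/(-172122) - 245168/G) = 3800 - (-238621/(-172122) - 245168/216347) = 3800 - (-238621*(-1/172122) - 245168*1/216347) = 3800 - (238621/172122 - 245168/216347) = 3800 - 1*9426130991/37238078334 = 3800 - 9426130991/37238078334 = 141495271538209/37238078334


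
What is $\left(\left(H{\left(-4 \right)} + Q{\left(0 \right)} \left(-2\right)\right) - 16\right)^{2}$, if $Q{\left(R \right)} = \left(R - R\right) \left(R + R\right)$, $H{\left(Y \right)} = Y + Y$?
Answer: $576$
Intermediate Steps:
$H{\left(Y \right)} = 2 Y$
$Q{\left(R \right)} = 0$ ($Q{\left(R \right)} = 0 \cdot 2 R = 0$)
$\left(\left(H{\left(-4 \right)} + Q{\left(0 \right)} \left(-2\right)\right) - 16\right)^{2} = \left(\left(2 \left(-4\right) + 0 \left(-2\right)\right) - 16\right)^{2} = \left(\left(-8 + 0\right) - 16\right)^{2} = \left(-8 - 16\right)^{2} = \left(-24\right)^{2} = 576$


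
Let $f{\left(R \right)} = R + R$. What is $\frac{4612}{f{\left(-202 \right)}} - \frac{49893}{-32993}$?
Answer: $- \frac{33001736}{3332293} \approx -9.9036$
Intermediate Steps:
$f{\left(R \right)} = 2 R$
$\frac{4612}{f{\left(-202 \right)}} - \frac{49893}{-32993} = \frac{4612}{2 \left(-202\right)} - \frac{49893}{-32993} = \frac{4612}{-404} - - \frac{49893}{32993} = 4612 \left(- \frac{1}{404}\right) + \frac{49893}{32993} = - \frac{1153}{101} + \frac{49893}{32993} = - \frac{33001736}{3332293}$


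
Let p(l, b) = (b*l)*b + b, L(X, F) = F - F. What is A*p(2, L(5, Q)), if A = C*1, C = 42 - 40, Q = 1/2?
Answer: 0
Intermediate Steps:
Q = ½ (Q = 1*(½) = ½ ≈ 0.50000)
L(X, F) = 0
p(l, b) = b + l*b² (p(l, b) = l*b² + b = b + l*b²)
C = 2
A = 2 (A = 2*1 = 2)
A*p(2, L(5, Q)) = 2*(0*(1 + 0*2)) = 2*(0*(1 + 0)) = 2*(0*1) = 2*0 = 0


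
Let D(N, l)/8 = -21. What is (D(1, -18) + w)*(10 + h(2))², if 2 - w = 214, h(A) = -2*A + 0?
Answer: -13680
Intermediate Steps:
D(N, l) = -168 (D(N, l) = 8*(-21) = -168)
h(A) = -2*A
w = -212 (w = 2 - 1*214 = 2 - 214 = -212)
(D(1, -18) + w)*(10 + h(2))² = (-168 - 212)*(10 - 2*2)² = -380*(10 - 4)² = -380*6² = -380*36 = -13680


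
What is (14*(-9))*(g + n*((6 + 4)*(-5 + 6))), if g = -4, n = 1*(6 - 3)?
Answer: -3276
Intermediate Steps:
n = 3 (n = 1*3 = 3)
(14*(-9))*(g + n*((6 + 4)*(-5 + 6))) = (14*(-9))*(-4 + 3*((6 + 4)*(-5 + 6))) = -126*(-4 + 3*(10*1)) = -126*(-4 + 3*10) = -126*(-4 + 30) = -126*26 = -3276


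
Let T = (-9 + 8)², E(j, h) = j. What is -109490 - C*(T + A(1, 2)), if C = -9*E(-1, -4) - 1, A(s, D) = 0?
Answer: -109498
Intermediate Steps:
T = 1 (T = (-1)² = 1)
C = 8 (C = -9*(-1) - 1 = 9 - 1 = 8)
-109490 - C*(T + A(1, 2)) = -109490 - 8*(1 + 0) = -109490 - 8 = -109498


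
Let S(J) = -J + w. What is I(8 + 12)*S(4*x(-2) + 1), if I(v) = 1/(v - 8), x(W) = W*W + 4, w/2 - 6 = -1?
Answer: -23/12 ≈ -1.9167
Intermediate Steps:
w = 10 (w = 12 + 2*(-1) = 12 - 2 = 10)
x(W) = 4 + W² (x(W) = W² + 4 = 4 + W²)
I(v) = 1/(-8 + v)
S(J) = 10 - J (S(J) = -J + 10 = 10 - J)
I(8 + 12)*S(4*x(-2) + 1) = (10 - (4*(4 + (-2)²) + 1))/(-8 + (8 + 12)) = (10 - (4*(4 + 4) + 1))/(-8 + 20) = (10 - (4*8 + 1))/12 = (10 - (32 + 1))/12 = (10 - 1*33)/12 = (10 - 33)/12 = (1/12)*(-23) = -23/12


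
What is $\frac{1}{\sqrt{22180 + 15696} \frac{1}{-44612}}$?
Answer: $- \frac{22306 \sqrt{9469}}{9469} \approx -229.23$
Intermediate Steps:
$\frac{1}{\sqrt{22180 + 15696} \frac{1}{-44612}} = \frac{1}{\sqrt{37876} \left(- \frac{1}{44612}\right)} = \frac{1}{2 \sqrt{9469} \left(- \frac{1}{44612}\right)} = \frac{1}{\left(- \frac{1}{22306}\right) \sqrt{9469}} = - \frac{22306 \sqrt{9469}}{9469}$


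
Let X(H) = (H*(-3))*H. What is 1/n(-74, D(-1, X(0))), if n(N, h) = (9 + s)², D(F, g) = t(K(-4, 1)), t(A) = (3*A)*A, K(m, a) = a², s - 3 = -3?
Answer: 1/81 ≈ 0.012346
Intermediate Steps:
s = 0 (s = 3 - 3 = 0)
t(A) = 3*A²
X(H) = -3*H² (X(H) = (-3*H)*H = -3*H²)
D(F, g) = 3 (D(F, g) = 3*(1²)² = 3*1² = 3*1 = 3)
n(N, h) = 81 (n(N, h) = (9 + 0)² = 9² = 81)
1/n(-74, D(-1, X(0))) = 1/81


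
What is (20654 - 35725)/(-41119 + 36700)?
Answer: 15071/4419 ≈ 3.4105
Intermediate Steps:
(20654 - 35725)/(-41119 + 36700) = -15071/(-4419) = -15071*(-1/4419) = 15071/4419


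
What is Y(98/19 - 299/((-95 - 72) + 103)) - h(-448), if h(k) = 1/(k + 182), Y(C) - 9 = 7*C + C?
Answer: 93251/1064 ≈ 87.642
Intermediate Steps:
Y(C) = 9 + 8*C (Y(C) = 9 + (7*C + C) = 9 + 8*C)
h(k) = 1/(182 + k)
Y(98/19 - 299/((-95 - 72) + 103)) - h(-448) = (9 + 8*(98/19 - 299/((-95 - 72) + 103))) - 1/(182 - 448) = (9 + 8*(98*(1/19) - 299/(-167 + 103))) - 1/(-266) = (9 + 8*(98/19 - 299/(-64))) - 1*(-1/266) = (9 + 8*(98/19 - 299*(-1/64))) + 1/266 = (9 + 8*(98/19 + 299/64)) + 1/266 = (9 + 8*(11953/1216)) + 1/266 = (9 + 11953/152) + 1/266 = 13321/152 + 1/266 = 93251/1064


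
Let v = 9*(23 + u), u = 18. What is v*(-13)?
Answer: -4797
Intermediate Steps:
v = 369 (v = 9*(23 + 18) = 9*41 = 369)
v*(-13) = 369*(-13) = -4797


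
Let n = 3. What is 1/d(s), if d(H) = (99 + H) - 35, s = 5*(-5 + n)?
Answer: 1/54 ≈ 0.018519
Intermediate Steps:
s = -10 (s = 5*(-5 + 3) = 5*(-2) = -10)
d(H) = 64 + H
1/d(s) = 1/(64 - 10) = 1/54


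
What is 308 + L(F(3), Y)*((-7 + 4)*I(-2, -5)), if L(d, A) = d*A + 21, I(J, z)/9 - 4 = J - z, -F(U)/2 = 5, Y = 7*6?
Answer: 75719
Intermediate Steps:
Y = 42
F(U) = -10 (F(U) = -2*5 = -10)
I(J, z) = 36 - 9*z + 9*J (I(J, z) = 36 + 9*(J - z) = 36 + (-9*z + 9*J) = 36 - 9*z + 9*J)
L(d, A) = 21 + A*d (L(d, A) = A*d + 21 = 21 + A*d)
308 + L(F(3), Y)*((-7 + 4)*I(-2, -5)) = 308 + (21 + 42*(-10))*((-7 + 4)*(36 - 9*(-5) + 9*(-2))) = 308 + (21 - 420)*(-3*(36 + 45 - 18)) = 308 - (-1197)*63 = 308 - 399*(-189) = 308 + 75411 = 75719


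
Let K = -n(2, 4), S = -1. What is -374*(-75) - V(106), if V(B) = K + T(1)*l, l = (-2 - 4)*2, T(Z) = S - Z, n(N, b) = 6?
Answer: 28032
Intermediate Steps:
K = -6 (K = -1*6 = -6)
T(Z) = -1 - Z
l = -12 (l = -6*2 = -12)
V(B) = 18 (V(B) = -6 + (-1 - 1*1)*(-12) = -6 + (-1 - 1)*(-12) = -6 - 2*(-12) = -6 + 24 = 18)
-374*(-75) - V(106) = -374*(-75) - 1*18 = 28050 - 18 = 28032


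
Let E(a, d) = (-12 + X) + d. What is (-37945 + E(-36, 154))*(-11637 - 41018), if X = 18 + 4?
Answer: 1989358555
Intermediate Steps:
X = 22
E(a, d) = 10 + d (E(a, d) = (-12 + 22) + d = 10 + d)
(-37945 + E(-36, 154))*(-11637 - 41018) = (-37945 + (10 + 154))*(-11637 - 41018) = (-37945 + 164)*(-52655) = -37781*(-52655) = 1989358555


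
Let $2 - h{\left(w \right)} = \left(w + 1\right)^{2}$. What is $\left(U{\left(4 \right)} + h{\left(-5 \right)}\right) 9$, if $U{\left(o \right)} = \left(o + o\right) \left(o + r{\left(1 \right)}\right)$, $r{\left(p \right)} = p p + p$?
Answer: $306$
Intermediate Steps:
$r{\left(p \right)} = p + p^{2}$ ($r{\left(p \right)} = p^{2} + p = p + p^{2}$)
$h{\left(w \right)} = 2 - \left(1 + w\right)^{2}$ ($h{\left(w \right)} = 2 - \left(w + 1\right)^{2} = 2 - \left(1 + w\right)^{2}$)
$U{\left(o \right)} = 2 o \left(2 + o\right)$ ($U{\left(o \right)} = \left(o + o\right) \left(o + 1 \left(1 + 1\right)\right) = 2 o \left(o + 1 \cdot 2\right) = 2 o \left(o + 2\right) = 2 o \left(2 + o\right)$)
$\left(U{\left(4 \right)} + h{\left(-5 \right)}\right) 9 = \left(2 \cdot 4 \left(2 + 4\right) + \left(2 - \left(1 - 5\right)^{2}\right)\right) 9 = \left(2 \cdot 4 \cdot 6 + \left(2 - \left(-4\right)^{2}\right)\right) 9 = \left(48 + \left(2 - 16\right)\right) 9 = \left(48 - 14\right) 9 = 34 \cdot 9 = 306$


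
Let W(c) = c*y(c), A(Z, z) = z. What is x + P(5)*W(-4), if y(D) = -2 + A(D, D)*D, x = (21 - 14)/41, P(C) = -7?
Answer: 16079/41 ≈ 392.17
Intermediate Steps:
x = 7/41 (x = 7*(1/41) = 7/41 ≈ 0.17073)
y(D) = -2 + D² (y(D) = -2 + D*D = -2 + D²)
W(c) = c*(-2 + c²)
x + P(5)*W(-4) = 7/41 - (-28)*(-2 + (-4)²) = 7/41 - (-28)*(-2 + 16) = 7/41 - (-28)*14 = 7/41 - 7*(-56) = 7/41 + 392 = 16079/41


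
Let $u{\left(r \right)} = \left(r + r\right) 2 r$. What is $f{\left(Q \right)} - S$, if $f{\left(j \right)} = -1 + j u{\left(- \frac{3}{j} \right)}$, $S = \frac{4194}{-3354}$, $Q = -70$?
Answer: $- \frac{5162}{19565} \approx -0.26384$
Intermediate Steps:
$u{\left(r \right)} = 4 r^{2}$ ($u{\left(r \right)} = 2 r 2 r = 4 r^{2}$)
$S = - \frac{699}{559}$ ($S = 4194 \left(- \frac{1}{3354}\right) = - \frac{699}{559} \approx -1.2504$)
$f{\left(j \right)} = -1 + \frac{36}{j}$ ($f{\left(j \right)} = -1 + j 4 \left(- \frac{3}{j}\right)^{2} = -1 + j 4 \frac{9}{j^{2}} = -1 + j \frac{36}{j^{2}} = -1 + \frac{36}{j}$)
$f{\left(Q \right)} - S = \frac{36 - -70}{-70} - - \frac{699}{559} = - \frac{36 + 70}{70} + \frac{699}{559} = \left(- \frac{1}{70}\right) 106 + \frac{699}{559} = - \frac{53}{35} + \frac{699}{559} = - \frac{5162}{19565}$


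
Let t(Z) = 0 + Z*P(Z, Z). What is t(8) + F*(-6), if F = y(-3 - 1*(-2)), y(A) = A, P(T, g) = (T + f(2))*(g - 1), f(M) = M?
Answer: 566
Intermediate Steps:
P(T, g) = (-1 + g)*(2 + T) (P(T, g) = (T + 2)*(g - 1) = (2 + T)*(-1 + g) = (-1 + g)*(2 + T))
F = -1 (F = -3 - 1*(-2) = -3 + 2 = -1)
t(Z) = Z*(-2 + Z + Z²) (t(Z) = 0 + Z*(-2 - Z + 2*Z + Z*Z) = 0 + Z*(-2 - Z + 2*Z + Z²) = 0 + Z*(-2 + Z + Z²) = Z*(-2 + Z + Z²))
t(8) + F*(-6) = 8*(-2 + 8 + 8²) - 1*(-6) = 8*(-2 + 8 + 64) + 6 = 8*70 + 6 = 560 + 6 = 566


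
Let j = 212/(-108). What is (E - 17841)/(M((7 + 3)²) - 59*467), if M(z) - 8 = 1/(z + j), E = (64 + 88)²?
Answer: -733219/3837452 ≈ -0.19107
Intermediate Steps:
j = -53/27 (j = 212*(-1/108) = -53/27 ≈ -1.9630)
E = 23104 (E = 152² = 23104)
M(z) = 8 + 1/(-53/27 + z) (M(z) = 8 + 1/(z - 53/27) = 8 + 1/(-53/27 + z))
(E - 17841)/(M((7 + 3)²) - 59*467) = (23104 - 17841)/((-397 + 216*(7 + 3)²)/(-53 + 27*(7 + 3)²) - 59*467) = 5263/((-397 + 216*10²)/(-53 + 27*10²) - 27553) = 5263/((-397 + 216*100)/(-53 + 27*100) - 27553) = 5263/((-397 + 21600)/(-53 + 2700) - 27553) = 5263/(21203/2647 - 27553) = 5263/(-72911588/2647) = 5263*(-2647/72911588) = -733219/3837452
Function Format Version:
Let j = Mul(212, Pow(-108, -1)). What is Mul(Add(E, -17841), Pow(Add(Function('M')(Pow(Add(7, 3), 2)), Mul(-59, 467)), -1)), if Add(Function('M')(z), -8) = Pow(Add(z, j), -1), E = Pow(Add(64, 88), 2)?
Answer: Rational(-733219, 3837452) ≈ -0.19107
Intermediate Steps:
j = Rational(-53, 27) (j = Mul(212, Rational(-1, 108)) = Rational(-53, 27) ≈ -1.9630)
E = 23104 (E = Pow(152, 2) = 23104)
Function('M')(z) = Add(8, Pow(Add(Rational(-53, 27), z), -1)) (Function('M')(z) = Add(8, Pow(Add(z, Rational(-53, 27)), -1)) = Add(8, Pow(Add(Rational(-53, 27), z), -1)))
Mul(Add(E, -17841), Pow(Add(Function('M')(Pow(Add(7, 3), 2)), Mul(-59, 467)), -1)) = Mul(Add(23104, -17841), Pow(Add(Mul(Pow(Add(-53, Mul(27, Pow(Add(7, 3), 2))), -1), Add(-397, Mul(216, Pow(Add(7, 3), 2)))), Mul(-59, 467)), -1)) = Mul(5263, Pow(Add(Mul(Pow(Add(-53, Mul(27, Pow(10, 2))), -1), Add(-397, Mul(216, Pow(10, 2)))), -27553), -1)) = Mul(5263, Pow(Add(Mul(Pow(Add(-53, Mul(27, 100)), -1), Add(-397, Mul(216, 100))), -27553), -1)) = Mul(5263, Pow(Add(Mul(Pow(Add(-53, 2700), -1), Add(-397, 21600)), -27553), -1)) = Mul(5263, Pow(Add(Mul(Pow(2647, -1), 21203), -27553), -1)) = Mul(5263, Pow(Add(Mul(Rational(1, 2647), 21203), -27553), -1)) = Mul(5263, Pow(Add(Rational(21203, 2647), -27553), -1)) = Mul(5263, Pow(Rational(-72911588, 2647), -1)) = Mul(5263, Rational(-2647, 72911588)) = Rational(-733219, 3837452)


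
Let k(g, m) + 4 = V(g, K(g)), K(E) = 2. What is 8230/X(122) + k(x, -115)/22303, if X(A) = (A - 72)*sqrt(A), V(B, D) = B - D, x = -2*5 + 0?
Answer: -16/22303 + 823*sqrt(122)/610 ≈ 14.901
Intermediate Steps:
x = -10 (x = -10 + 0 = -10)
k(g, m) = -6 + g (k(g, m) = -4 + (g - 1*2) = -4 + (g - 2) = -4 + (-2 + g) = -6 + g)
X(A) = sqrt(A)*(-72 + A) (X(A) = (-72 + A)*sqrt(A) = sqrt(A)*(-72 + A))
8230/X(122) + k(x, -115)/22303 = 8230/((sqrt(122)*(-72 + 122))) + (-6 - 10)/22303 = 8230/((sqrt(122)*50)) - 16*1/22303 = 8230/((50*sqrt(122))) - 16/22303 = 8230*(sqrt(122)/6100) - 16/22303 = 823*sqrt(122)/610 - 16/22303 = -16/22303 + 823*sqrt(122)/610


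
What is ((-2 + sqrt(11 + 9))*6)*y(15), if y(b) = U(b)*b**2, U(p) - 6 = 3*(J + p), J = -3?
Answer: -113400 + 113400*sqrt(5) ≈ 1.4017e+5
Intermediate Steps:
U(p) = -3 + 3*p (U(p) = 6 + 3*(-3 + p) = 6 + (-9 + 3*p) = -3 + 3*p)
y(b) = b**2*(-3 + 3*b) (y(b) = (-3 + 3*b)*b**2 = b**2*(-3 + 3*b))
((-2 + sqrt(11 + 9))*6)*y(15) = ((-2 + sqrt(11 + 9))*6)*(3*15**2*(-1 + 15)) = ((-2 + sqrt(20))*6)*(3*225*14) = ((-2 + 2*sqrt(5))*6)*9450 = (-12 + 12*sqrt(5))*9450 = -113400 + 113400*sqrt(5)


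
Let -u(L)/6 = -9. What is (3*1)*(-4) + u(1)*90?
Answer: 4848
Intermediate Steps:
u(L) = 54 (u(L) = -6*(-9) = 54)
(3*1)*(-4) + u(1)*90 = (3*1)*(-4) + 54*90 = 3*(-4) + 4860 = -12 + 4860 = 4848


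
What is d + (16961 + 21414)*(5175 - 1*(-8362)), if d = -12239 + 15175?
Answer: 519485311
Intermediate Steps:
d = 2936
d + (16961 + 21414)*(5175 - 1*(-8362)) = 2936 + (16961 + 21414)*(5175 - 1*(-8362)) = 2936 + 38375*(5175 + 8362) = 2936 + 38375*13537 = 2936 + 519482375 = 519485311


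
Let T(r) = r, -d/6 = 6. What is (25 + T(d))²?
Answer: 121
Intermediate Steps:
d = -36 (d = -6*6 = -36)
(25 + T(d))² = (25 - 36)² = (-11)² = 121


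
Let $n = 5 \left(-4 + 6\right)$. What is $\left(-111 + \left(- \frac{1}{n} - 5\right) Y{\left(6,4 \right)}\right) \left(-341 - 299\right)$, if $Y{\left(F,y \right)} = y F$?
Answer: $149376$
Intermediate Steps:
$n = 10$ ($n = 5 \cdot 2 = 10$)
$Y{\left(F,y \right)} = F y$
$\left(-111 + \left(- \frac{1}{n} - 5\right) Y{\left(6,4 \right)}\right) \left(-341 - 299\right) = \left(-111 + \left(- \frac{1}{10} - 5\right) 6 \cdot 4\right) \left(-341 - 299\right) = \left(-111 + \left(\left(-1\right) \frac{1}{10} - 5\right) 24\right) \left(-640\right) = \left(-111 + \left(- \frac{1}{10} - 5\right) 24\right) \left(-640\right) = \left(-111 - \frac{612}{5}\right) \left(-640\right) = \left(- \frac{1167}{5}\right) \left(-640\right) = 149376$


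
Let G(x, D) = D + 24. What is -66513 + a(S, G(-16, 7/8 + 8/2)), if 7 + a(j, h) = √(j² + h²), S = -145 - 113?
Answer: -66520 + 3*√479273/8 ≈ -66260.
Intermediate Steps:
S = -258
G(x, D) = 24 + D
a(j, h) = -7 + √(h² + j²) (a(j, h) = -7 + √(j² + h²) = -7 + √(h² + j²))
-66513 + a(S, G(-16, 7/8 + 8/2)) = -66513 + (-7 + √((24 + (7/8 + 8/2))² + (-258)²)) = -66513 + (-7 + √((24 + (7*(⅛) + 8*(½)))² + 66564)) = -66513 + (-7 + √((24 + (7/8 + 4))² + 66564)) = -66513 + (-7 + √((24 + 39/8)² + 66564)) = -66513 + (-7 + √((231/8)² + 66564)) = -66513 + (-7 + √(53361/64 + 66564)) = -66513 + (-7 + √(4313457/64)) = -66513 + (-7 + 3*√479273/8) = -66520 + 3*√479273/8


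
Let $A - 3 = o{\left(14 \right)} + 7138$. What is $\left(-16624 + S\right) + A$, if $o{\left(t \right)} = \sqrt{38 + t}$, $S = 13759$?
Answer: $4276 + 2 \sqrt{13} \approx 4283.2$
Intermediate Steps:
$A = 7141 + 2 \sqrt{13}$ ($A = 3 + \left(\sqrt{38 + 14} + 7138\right) = 3 + \left(\sqrt{52} + 7138\right) = 3 + \left(2 \sqrt{13} + 7138\right) = 3 + \left(7138 + 2 \sqrt{13}\right) = 7141 + 2 \sqrt{13} \approx 7148.2$)
$\left(-16624 + S\right) + A = \left(-16624 + 13759\right) + \left(7141 + 2 \sqrt{13}\right) = -2865 + \left(7141 + 2 \sqrt{13}\right) = 4276 + 2 \sqrt{13}$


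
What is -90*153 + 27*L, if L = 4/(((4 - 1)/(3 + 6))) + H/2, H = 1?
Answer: -26865/2 ≈ -13433.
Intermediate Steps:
L = 25/2 (L = 4/(((4 - 1)/(3 + 6))) + 1/2 = 4/((3/9)) + 1*(½) = 4/((3*(⅑))) + ½ = 4/(⅓) + ½ = 4*3 + ½ = 12 + ½ = 25/2 ≈ 12.500)
-90*153 + 27*L = -90*153 + 27*(25/2) = -13770 + 675/2 = -26865/2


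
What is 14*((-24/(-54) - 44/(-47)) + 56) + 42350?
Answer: 18253858/423 ≈ 43153.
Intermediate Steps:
14*((-24/(-54) - 44/(-47)) + 56) + 42350 = 14*((-24*(-1/54) - 44*(-1/47)) + 56) + 42350 = 14*((4/9 + 44/47) + 56) + 42350 = 14*(584/423 + 56) + 42350 = 14*(24272/423) + 42350 = 339808/423 + 42350 = 18253858/423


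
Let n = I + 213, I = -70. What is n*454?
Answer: 64922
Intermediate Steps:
n = 143 (n = -70 + 213 = 143)
n*454 = 143*454 = 64922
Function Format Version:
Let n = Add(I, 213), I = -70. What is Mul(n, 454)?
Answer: 64922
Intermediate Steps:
n = 143 (n = Add(-70, 213) = 143)
Mul(n, 454) = Mul(143, 454) = 64922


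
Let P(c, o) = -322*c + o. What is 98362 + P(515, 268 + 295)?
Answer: -66905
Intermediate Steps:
P(c, o) = o - 322*c
98362 + P(515, 268 + 295) = 98362 + ((268 + 295) - 322*515) = 98362 + (563 - 165830) = 98362 - 165267 = -66905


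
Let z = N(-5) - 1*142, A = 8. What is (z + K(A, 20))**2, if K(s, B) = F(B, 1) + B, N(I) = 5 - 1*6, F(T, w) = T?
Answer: 10609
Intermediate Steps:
N(I) = -1 (N(I) = 5 - 6 = -1)
K(s, B) = 2*B (K(s, B) = B + B = 2*B)
z = -143 (z = -1 - 1*142 = -1 - 142 = -143)
(z + K(A, 20))**2 = (-143 + 2*20)**2 = (-143 + 40)**2 = (-103)**2 = 10609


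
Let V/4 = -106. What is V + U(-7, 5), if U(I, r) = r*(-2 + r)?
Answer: -409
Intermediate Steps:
V = -424 (V = 4*(-106) = -424)
V + U(-7, 5) = -424 + 5*(-2 + 5) = -424 + 5*3 = -424 + 15 = -409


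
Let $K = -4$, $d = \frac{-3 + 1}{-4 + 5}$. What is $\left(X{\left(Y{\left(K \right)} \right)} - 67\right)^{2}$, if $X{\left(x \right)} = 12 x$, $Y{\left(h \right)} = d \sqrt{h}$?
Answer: $2185 + 6432 i \approx 2185.0 + 6432.0 i$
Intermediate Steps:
$d = -2$ ($d = - \frac{2}{1} = \left(-2\right) 1 = -2$)
$Y{\left(h \right)} = - 2 \sqrt{h}$
$\left(X{\left(Y{\left(K \right)} \right)} - 67\right)^{2} = \left(12 \left(- 2 \sqrt{-4}\right) - 67\right)^{2} = \left(12 \left(- 2 \cdot 2 i\right) - 67\right)^{2} = \left(12 \left(- 4 i\right) - 67\right)^{2} = \left(- 48 i - 67\right)^{2} = \left(-67 - 48 i\right)^{2}$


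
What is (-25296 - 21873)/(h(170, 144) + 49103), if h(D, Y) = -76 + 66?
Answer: -47169/49093 ≈ -0.96081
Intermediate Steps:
h(D, Y) = -10
(-25296 - 21873)/(h(170, 144) + 49103) = (-25296 - 21873)/(-10 + 49103) = -47169/49093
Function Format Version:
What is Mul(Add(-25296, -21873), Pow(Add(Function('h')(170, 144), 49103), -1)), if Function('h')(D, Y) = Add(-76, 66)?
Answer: Rational(-47169, 49093) ≈ -0.96081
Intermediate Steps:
Function('h')(D, Y) = -10
Mul(Add(-25296, -21873), Pow(Add(Function('h')(170, 144), 49103), -1)) = Mul(Add(-25296, -21873), Pow(Add(-10, 49103), -1)) = Mul(-47169, Pow(49093, -1)) = Mul(-47169, Rational(1, 49093)) = Rational(-47169, 49093)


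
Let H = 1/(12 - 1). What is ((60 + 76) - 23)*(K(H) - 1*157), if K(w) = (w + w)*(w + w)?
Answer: -2146209/121 ≈ -17737.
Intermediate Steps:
H = 1/11 ≈ 0.090909
K(w) = 4*w² (K(w) = (2*w)*(2*w) = 4*w²)
((60 + 76) - 23)*(K(H) - 1*157) = ((60 + 76) - 23)*(4*(1/11)² - 1*157) = (136 - 23)*(4*(1/121) - 157) = 113*(4/121 - 157) = 113*(-18993/121) = -2146209/121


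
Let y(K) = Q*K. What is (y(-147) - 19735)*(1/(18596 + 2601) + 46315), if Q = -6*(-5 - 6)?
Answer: -28899452591472/21197 ≈ -1.3634e+9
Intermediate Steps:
Q = 66 (Q = -6*(-11) = 66)
y(K) = 66*K
(y(-147) - 19735)*(1/(18596 + 2601) + 46315) = (66*(-147) - 19735)*(1/(18596 + 2601) + 46315) = (-9702 - 19735)*(1/21197 + 46315) = -29437*(1/21197 + 46315) = -29437*981739056/21197 = -28899452591472/21197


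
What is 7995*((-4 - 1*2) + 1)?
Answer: -39975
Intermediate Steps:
7995*((-4 - 1*2) + 1) = 7995*((-4 - 2) + 1) = 7995*(-6 + 1) = 7995*(-5) = -39975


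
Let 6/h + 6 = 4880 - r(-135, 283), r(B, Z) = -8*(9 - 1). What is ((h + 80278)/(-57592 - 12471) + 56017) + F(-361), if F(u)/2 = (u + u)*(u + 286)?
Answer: 9474755973338/57661849 ≈ 1.6432e+5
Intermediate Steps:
F(u) = 4*u*(286 + u) (F(u) = 2*((u + u)*(u + 286)) = 2*((2*u)*(286 + u)) = 2*(2*u*(286 + u)) = 4*u*(286 + u))
r(B, Z) = -64 (r(B, Z) = -8*8 = -64)
h = 1/823 (h = 6/(-6 + (4880 - 1*(-64))) = 6/(-6 + (4880 + 64)) = 6/(-6 + 4944) = 6/4938 = 6*(1/4938) = 1/823 ≈ 0.0012151)
((h + 80278)/(-57592 - 12471) + 56017) + F(-361) = ((1/823 + 80278)/(-57592 - 12471) + 56017) + 4*(-361)*(286 - 361) = ((66068795/823)/(-70063) + 56017) + 4*(-361)*(-75) = ((66068795/823)*(-1/70063) + 56017) + 108300 = (-66068795/57661849 + 56017) + 108300 = 3229977726638/57661849 + 108300 = 9474755973338/57661849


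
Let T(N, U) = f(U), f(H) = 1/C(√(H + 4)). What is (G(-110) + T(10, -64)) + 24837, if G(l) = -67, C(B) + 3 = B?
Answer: 569709/23 - 2*I*√15/69 ≈ 24770.0 - 0.11226*I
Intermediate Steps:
C(B) = -3 + B
f(H) = 1/(-3 + √(4 + H)) (f(H) = 1/(-3 + √(H + 4)) = 1/(-3 + √(4 + H)))
T(N, U) = 1/(-3 + √(4 + U))
(G(-110) + T(10, -64)) + 24837 = (-67 + 1/(-3 + √(4 - 64))) + 24837 = (-67 + 1/(-3 + √(-60))) + 24837 = (-67 + 1/(-3 + 2*I*√15)) + 24837 = 24770 + 1/(-3 + 2*I*√15)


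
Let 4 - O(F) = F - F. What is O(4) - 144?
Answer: -140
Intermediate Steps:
O(F) = 4 (O(F) = 4 - (F - F) = 4 - 1*0 = 4 + 0 = 4)
O(4) - 144 = 4 - 144 = -140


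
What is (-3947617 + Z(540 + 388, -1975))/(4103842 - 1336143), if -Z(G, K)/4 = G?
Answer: -3951329/2767699 ≈ -1.4277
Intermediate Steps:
Z(G, K) = -4*G
(-3947617 + Z(540 + 388, -1975))/(4103842 - 1336143) = (-3947617 - 4*(540 + 388))/(4103842 - 1336143) = (-3947617 - 4*928)/2767699 = (-3947617 - 3712)*(1/2767699) = -3951329*1/2767699 = -3951329/2767699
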